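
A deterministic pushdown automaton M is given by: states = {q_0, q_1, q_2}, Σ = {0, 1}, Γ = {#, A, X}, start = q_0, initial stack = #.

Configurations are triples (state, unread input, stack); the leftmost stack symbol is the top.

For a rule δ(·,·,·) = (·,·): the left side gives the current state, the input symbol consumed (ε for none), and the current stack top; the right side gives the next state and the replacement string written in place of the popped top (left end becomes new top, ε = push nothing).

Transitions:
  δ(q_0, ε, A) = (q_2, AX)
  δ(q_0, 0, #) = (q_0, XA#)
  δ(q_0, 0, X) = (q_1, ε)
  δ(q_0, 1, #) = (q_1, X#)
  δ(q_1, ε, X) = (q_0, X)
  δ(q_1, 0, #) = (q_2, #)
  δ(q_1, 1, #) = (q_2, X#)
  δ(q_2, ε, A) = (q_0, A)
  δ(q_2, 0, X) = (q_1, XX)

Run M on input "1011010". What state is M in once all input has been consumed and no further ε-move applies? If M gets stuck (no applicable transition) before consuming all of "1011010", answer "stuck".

stuck

(q_0, 1011010, #) ⊢ (q_1, 011010, X#) ⊢ (q_0, 011010, X#) ⊢ (q_1, 11010, #) ⊢ (q_2, 1010, X#)
No transition for (q_2, 1, top X); M blocks with input 1010 remaining.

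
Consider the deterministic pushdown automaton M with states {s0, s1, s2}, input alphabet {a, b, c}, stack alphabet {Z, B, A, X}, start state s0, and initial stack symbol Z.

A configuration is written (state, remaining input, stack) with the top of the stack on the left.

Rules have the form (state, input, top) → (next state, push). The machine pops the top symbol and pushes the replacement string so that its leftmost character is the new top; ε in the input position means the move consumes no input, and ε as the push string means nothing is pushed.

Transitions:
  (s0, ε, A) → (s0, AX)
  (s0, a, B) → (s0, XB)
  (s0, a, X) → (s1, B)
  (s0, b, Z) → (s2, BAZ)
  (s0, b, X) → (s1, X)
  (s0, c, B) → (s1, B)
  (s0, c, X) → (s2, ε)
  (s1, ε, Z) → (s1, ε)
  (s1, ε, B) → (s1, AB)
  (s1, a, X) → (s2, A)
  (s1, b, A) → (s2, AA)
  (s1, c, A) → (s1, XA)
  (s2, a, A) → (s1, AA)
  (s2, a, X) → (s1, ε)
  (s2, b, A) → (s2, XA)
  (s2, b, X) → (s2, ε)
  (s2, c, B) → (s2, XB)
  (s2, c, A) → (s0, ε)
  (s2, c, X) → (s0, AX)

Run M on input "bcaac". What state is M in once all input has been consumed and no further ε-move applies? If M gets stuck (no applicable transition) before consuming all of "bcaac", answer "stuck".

stuck

(s0, bcaac, Z)
  read b, top Z: go to s2, push BAZ → (s2, caac, BAZ)
  read c, top B: go to s2, push XB → (s2, aac, XBAZ)
  read a, top X: go to s1, push ε → (s1, ac, BAZ)
  ε-move, top B: go to s1, push AB → (s1, ac, ABAZ)
No transition for (s1, a, top A); M blocks with input ac remaining.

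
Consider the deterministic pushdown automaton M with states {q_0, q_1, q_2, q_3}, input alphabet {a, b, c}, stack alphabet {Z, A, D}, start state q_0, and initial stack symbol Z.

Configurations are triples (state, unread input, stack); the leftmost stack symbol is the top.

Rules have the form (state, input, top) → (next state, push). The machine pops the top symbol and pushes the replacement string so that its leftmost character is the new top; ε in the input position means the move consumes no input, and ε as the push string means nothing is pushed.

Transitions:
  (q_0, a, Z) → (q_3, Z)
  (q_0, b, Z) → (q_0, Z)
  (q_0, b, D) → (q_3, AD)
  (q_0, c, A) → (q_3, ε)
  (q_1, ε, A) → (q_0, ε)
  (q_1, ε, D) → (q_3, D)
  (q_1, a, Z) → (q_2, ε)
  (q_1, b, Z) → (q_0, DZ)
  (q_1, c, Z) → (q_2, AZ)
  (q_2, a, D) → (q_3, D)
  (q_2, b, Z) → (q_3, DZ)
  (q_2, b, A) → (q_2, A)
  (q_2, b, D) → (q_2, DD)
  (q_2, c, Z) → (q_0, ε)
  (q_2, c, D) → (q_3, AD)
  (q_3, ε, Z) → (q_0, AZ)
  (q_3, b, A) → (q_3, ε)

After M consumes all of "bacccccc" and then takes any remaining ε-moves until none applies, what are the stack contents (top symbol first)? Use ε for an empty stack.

(q_0, bacccccc, Z)
  read b, top Z: go to q_0, push Z → (q_0, acccccc, Z)
  read a, top Z: go to q_3, push Z → (q_3, cccccc, Z)
  ε-move, top Z: go to q_0, push AZ → (q_0, cccccc, AZ)
  read c, top A: go to q_3, push ε → (q_3, ccccc, Z)
  ε-move, top Z: go to q_0, push AZ → (q_0, ccccc, AZ)
  read c, top A: go to q_3, push ε → (q_3, cccc, Z)
  ε-move, top Z: go to q_0, push AZ → (q_0, cccc, AZ)
  read c, top A: go to q_3, push ε → (q_3, ccc, Z)
  ε-move, top Z: go to q_0, push AZ → (q_0, ccc, AZ)
  read c, top A: go to q_3, push ε → (q_3, cc, Z)
  ε-move, top Z: go to q_0, push AZ → (q_0, cc, AZ)
  read c, top A: go to q_3, push ε → (q_3, c, Z)
  ε-move, top Z: go to q_0, push AZ → (q_0, c, AZ)
  read c, top A: go to q_3, push ε → (q_3, ε, Z)
  ε-move, top Z: go to q_0, push AZ → (q_0, ε, AZ)
All input consumed in state q_0 with stack AZ.

AZ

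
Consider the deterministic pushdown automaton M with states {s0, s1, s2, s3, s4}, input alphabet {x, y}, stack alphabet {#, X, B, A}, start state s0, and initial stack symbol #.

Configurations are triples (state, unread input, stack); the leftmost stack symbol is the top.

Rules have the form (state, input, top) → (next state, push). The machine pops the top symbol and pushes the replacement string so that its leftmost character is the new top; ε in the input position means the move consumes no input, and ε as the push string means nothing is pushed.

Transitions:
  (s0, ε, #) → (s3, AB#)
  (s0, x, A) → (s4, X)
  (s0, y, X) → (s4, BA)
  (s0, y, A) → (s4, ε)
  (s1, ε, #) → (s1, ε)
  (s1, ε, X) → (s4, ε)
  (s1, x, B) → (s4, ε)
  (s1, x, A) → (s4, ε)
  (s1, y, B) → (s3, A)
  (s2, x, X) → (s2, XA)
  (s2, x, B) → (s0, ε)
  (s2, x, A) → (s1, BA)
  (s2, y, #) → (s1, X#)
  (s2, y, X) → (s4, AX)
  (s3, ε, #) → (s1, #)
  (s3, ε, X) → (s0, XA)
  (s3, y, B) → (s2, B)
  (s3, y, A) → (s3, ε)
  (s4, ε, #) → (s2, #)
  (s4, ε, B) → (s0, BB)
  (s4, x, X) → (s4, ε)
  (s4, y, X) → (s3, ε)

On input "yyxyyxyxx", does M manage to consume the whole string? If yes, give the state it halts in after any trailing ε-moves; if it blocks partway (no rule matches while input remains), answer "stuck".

(s0, yyxyyxyxx, #) ⊢ (s3, yyxyyxyxx, AB#) ⊢ (s3, yxyyxyxx, B#) ⊢ (s2, xyyxyxx, B#) ⊢ (s0, yyxyxx, #) ⊢ (s3, yyxyxx, AB#) ⊢ (s3, yxyxx, B#) ⊢ (s2, xyxx, B#) ⊢ (s0, yxx, #) ⊢ (s3, yxx, AB#) ⊢ (s3, xx, B#)
No transition for (s3, x, top B); M blocks with input xx remaining.

stuck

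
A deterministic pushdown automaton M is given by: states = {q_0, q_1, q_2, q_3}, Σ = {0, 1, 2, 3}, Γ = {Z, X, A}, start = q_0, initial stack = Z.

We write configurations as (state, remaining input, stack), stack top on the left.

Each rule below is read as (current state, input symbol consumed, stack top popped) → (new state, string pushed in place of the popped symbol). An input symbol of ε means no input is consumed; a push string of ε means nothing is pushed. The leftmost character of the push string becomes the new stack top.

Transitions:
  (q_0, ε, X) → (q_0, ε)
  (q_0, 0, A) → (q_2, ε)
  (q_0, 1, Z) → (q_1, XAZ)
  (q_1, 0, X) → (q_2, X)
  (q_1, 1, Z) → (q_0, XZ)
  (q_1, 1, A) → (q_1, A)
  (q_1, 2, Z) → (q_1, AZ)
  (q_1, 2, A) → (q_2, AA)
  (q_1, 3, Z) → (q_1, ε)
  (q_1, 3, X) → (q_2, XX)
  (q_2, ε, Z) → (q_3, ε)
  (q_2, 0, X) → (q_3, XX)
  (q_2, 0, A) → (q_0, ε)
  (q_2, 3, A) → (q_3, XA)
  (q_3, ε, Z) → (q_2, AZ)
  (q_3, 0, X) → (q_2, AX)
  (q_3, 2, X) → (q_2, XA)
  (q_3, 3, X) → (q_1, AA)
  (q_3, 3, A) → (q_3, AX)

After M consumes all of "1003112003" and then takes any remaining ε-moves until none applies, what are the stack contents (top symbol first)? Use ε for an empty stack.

(q_0, 1003112003, Z) ⊢ (q_1, 003112003, XAZ) ⊢ (q_2, 03112003, XAZ) ⊢ (q_3, 3112003, XXAZ) ⊢ (q_1, 112003, AAXAZ) ⊢ (q_1, 12003, AAXAZ) ⊢ (q_1, 2003, AAXAZ) ⊢ (q_2, 003, AAAXAZ) ⊢ (q_0, 03, AAXAZ) ⊢ (q_2, 3, AXAZ) ⊢ (q_3, ε, XAXAZ)
All input consumed in state q_3 with stack XAXAZ.

XAXAZ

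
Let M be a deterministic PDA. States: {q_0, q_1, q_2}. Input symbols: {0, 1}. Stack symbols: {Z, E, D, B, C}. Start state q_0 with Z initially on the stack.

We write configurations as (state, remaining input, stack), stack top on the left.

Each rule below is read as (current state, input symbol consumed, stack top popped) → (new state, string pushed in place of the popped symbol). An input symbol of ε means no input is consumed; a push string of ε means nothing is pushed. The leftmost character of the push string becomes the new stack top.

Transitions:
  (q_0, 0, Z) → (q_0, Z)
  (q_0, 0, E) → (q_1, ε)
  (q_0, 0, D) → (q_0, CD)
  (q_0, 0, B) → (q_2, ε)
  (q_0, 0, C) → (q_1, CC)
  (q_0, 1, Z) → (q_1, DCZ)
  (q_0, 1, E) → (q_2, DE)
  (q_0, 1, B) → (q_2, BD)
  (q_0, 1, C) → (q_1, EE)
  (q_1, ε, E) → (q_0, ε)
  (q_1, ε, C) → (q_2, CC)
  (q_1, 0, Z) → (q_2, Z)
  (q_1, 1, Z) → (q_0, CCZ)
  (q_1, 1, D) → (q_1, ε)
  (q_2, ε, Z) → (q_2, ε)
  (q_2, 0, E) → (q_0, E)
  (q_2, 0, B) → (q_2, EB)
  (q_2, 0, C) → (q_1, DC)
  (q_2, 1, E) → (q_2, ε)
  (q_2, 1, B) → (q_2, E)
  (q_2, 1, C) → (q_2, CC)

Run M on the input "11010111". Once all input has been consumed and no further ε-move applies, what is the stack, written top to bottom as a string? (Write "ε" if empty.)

CCCCCCZ

(q_0, 11010111, Z)
  read 1, top Z: go to q_1, push DCZ → (q_1, 1010111, DCZ)
  read 1, top D: go to q_1, push ε → (q_1, 010111, CZ)
  ε-move, top C: go to q_2, push CC → (q_2, 010111, CCZ)
  read 0, top C: go to q_1, push DC → (q_1, 10111, DCCZ)
  read 1, top D: go to q_1, push ε → (q_1, 0111, CCZ)
  ε-move, top C: go to q_2, push CC → (q_2, 0111, CCCZ)
  read 0, top C: go to q_1, push DC → (q_1, 111, DCCCZ)
  read 1, top D: go to q_1, push ε → (q_1, 11, CCCZ)
  ε-move, top C: go to q_2, push CC → (q_2, 11, CCCCZ)
  read 1, top C: go to q_2, push CC → (q_2, 1, CCCCCZ)
  read 1, top C: go to q_2, push CC → (q_2, ε, CCCCCCZ)
All input consumed in state q_2 with stack CCCCCCZ.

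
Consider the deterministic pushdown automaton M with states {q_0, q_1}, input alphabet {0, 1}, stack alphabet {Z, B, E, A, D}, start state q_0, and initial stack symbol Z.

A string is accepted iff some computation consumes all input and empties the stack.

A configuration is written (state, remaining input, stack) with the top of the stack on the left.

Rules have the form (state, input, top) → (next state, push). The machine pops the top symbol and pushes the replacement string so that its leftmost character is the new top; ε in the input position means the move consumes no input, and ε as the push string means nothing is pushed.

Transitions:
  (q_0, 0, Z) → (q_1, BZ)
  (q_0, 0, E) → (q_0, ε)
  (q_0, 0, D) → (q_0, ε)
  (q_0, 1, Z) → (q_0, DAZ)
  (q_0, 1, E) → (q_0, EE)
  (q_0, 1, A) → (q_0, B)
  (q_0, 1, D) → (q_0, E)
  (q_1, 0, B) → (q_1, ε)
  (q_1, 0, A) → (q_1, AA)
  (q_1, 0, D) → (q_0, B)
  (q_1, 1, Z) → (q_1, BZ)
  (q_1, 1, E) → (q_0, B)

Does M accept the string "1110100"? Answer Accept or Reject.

Reject

(q_0, 1110100, Z)
  read 1, top Z: go to q_0, push DAZ → (q_0, 110100, DAZ)
  read 1, top D: go to q_0, push E → (q_0, 10100, EAZ)
  read 1, top E: go to q_0, push EE → (q_0, 0100, EEAZ)
  read 0, top E: go to q_0, push ε → (q_0, 100, EAZ)
  read 1, top E: go to q_0, push EE → (q_0, 00, EEAZ)
  read 0, top E: go to q_0, push ε → (q_0, 0, EAZ)
  read 0, top E: go to q_0, push ε → (q_0, ε, AZ)
All input consumed; stack is AZ, not empty, and no further ε-move applies.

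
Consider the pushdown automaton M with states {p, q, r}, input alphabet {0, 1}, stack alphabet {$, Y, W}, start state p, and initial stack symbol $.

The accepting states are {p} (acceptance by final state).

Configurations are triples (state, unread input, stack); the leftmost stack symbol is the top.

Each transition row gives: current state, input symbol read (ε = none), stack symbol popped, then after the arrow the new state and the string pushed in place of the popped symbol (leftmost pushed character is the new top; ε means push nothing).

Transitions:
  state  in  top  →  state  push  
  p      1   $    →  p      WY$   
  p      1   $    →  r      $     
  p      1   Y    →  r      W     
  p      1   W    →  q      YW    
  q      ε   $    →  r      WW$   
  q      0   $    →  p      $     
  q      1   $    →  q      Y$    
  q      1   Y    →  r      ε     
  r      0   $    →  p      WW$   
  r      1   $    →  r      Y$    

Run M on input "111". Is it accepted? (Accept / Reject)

No computation consumes all input and reaches a final state.

Reject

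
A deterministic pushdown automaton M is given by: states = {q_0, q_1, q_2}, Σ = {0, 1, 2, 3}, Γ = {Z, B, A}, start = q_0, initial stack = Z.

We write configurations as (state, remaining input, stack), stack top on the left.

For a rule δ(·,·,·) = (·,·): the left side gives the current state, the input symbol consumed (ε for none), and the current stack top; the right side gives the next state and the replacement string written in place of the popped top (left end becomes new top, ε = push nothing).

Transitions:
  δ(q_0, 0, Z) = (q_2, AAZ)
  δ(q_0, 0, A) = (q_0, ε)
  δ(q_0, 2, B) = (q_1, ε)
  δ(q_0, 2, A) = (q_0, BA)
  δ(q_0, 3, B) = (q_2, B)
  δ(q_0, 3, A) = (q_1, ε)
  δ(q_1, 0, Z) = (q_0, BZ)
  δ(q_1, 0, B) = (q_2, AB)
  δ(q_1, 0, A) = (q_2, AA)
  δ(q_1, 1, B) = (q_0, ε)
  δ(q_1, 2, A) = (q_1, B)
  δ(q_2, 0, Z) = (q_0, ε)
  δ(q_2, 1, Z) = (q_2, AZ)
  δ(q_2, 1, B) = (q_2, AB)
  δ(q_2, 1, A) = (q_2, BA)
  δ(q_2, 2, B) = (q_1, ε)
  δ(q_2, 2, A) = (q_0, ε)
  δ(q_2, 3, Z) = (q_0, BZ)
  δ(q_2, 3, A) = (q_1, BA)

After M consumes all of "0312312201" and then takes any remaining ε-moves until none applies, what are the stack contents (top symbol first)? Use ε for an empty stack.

BAAAZ

(q_0, 0312312201, Z) ⊢ (q_2, 312312201, AAZ) ⊢ (q_1, 12312201, BAAZ) ⊢ (q_0, 2312201, AAZ) ⊢ (q_0, 312201, BAAZ) ⊢ (q_2, 12201, BAAZ) ⊢ (q_2, 2201, ABAAZ) ⊢ (q_0, 201, BAAZ) ⊢ (q_1, 01, AAZ) ⊢ (q_2, 1, AAAZ) ⊢ (q_2, ε, BAAAZ)
All input consumed in state q_2 with stack BAAAZ.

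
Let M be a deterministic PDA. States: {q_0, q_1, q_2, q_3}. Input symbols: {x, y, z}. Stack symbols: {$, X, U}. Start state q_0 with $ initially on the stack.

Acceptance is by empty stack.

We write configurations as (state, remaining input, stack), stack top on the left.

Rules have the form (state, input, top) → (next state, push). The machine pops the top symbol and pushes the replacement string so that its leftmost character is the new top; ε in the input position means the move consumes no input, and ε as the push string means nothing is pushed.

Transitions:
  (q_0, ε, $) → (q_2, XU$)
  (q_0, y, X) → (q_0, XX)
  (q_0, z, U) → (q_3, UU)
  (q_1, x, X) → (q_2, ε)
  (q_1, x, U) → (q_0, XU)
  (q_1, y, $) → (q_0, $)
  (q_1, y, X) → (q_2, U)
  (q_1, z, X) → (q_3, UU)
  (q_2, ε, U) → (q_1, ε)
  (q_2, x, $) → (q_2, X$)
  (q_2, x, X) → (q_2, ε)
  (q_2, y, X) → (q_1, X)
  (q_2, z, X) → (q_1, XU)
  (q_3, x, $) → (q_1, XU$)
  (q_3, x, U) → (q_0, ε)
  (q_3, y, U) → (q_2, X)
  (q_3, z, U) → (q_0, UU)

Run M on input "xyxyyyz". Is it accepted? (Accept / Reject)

Reject

(q_0, xyxyyyz, $) ⊢ (q_2, xyxyyyz, XU$) ⊢ (q_2, yxyyyz, U$) ⊢ (q_1, yxyyyz, $) ⊢ (q_0, xyyyz, $) ⊢ (q_2, xyyyz, XU$) ⊢ (q_2, yyyz, U$) ⊢ (q_1, yyyz, $) ⊢ (q_0, yyz, $) ⊢ (q_2, yyz, XU$) ⊢ (q_1, yz, XU$) ⊢ (q_2, z, UU$) ⊢ (q_1, z, U$)
No transition applies at (q_1, z, U$); input not fully consumed.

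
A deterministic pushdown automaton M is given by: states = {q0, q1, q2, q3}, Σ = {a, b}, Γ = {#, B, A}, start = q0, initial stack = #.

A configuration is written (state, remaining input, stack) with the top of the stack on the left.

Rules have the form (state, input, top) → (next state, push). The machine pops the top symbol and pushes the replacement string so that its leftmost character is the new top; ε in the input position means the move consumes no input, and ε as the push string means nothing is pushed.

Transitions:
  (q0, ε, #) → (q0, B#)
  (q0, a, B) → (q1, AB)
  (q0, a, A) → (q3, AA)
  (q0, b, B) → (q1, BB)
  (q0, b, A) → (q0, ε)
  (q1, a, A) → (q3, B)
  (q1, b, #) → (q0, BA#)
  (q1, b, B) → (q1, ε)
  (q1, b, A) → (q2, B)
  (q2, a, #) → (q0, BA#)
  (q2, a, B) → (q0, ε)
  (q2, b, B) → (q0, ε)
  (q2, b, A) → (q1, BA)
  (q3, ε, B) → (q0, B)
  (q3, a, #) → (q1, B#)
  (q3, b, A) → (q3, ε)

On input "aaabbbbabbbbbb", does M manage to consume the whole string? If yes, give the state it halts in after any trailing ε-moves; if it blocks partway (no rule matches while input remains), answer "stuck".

(q0, aaabbbbabbbbbb, #)
  ε-move, top #: go to q0, push B# → (q0, aaabbbbabbbbbb, B#)
  read a, top B: go to q1, push AB → (q1, aabbbbabbbbbb, AB#)
  read a, top A: go to q3, push B → (q3, abbbbabbbbbb, BB#)
  ε-move, top B: go to q0, push B → (q0, abbbbabbbbbb, BB#)
  read a, top B: go to q1, push AB → (q1, bbbbabbbbbb, ABB#)
  read b, top A: go to q2, push B → (q2, bbbabbbbbb, BBB#)
  read b, top B: go to q0, push ε → (q0, bbabbbbbb, BB#)
  read b, top B: go to q1, push BB → (q1, babbbbbb, BBB#)
  read b, top B: go to q1, push ε → (q1, abbbbbb, BB#)
No transition for (q1, a, top B); M blocks with input abbbbbb remaining.

stuck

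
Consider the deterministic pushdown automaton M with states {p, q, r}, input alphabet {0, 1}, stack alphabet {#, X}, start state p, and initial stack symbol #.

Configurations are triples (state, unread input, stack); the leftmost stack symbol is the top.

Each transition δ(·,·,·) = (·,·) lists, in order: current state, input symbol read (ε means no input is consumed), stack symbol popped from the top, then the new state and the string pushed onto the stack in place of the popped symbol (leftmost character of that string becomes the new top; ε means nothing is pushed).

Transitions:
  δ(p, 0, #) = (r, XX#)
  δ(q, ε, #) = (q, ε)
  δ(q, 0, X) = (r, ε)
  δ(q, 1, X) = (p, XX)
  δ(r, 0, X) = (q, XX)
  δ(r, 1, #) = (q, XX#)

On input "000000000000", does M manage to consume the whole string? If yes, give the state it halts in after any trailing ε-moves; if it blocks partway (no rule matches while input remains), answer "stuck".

q

(p, 000000000000, #)
  read 0, top #: go to r, push XX# → (r, 00000000000, XX#)
  read 0, top X: go to q, push XX → (q, 0000000000, XXX#)
  read 0, top X: go to r, push ε → (r, 000000000, XX#)
  read 0, top X: go to q, push XX → (q, 00000000, XXX#)
  read 0, top X: go to r, push ε → (r, 0000000, XX#)
  read 0, top X: go to q, push XX → (q, 000000, XXX#)
  read 0, top X: go to r, push ε → (r, 00000, XX#)
  read 0, top X: go to q, push XX → (q, 0000, XXX#)
  read 0, top X: go to r, push ε → (r, 000, XX#)
  read 0, top X: go to q, push XX → (q, 00, XXX#)
  read 0, top X: go to r, push ε → (r, 0, XX#)
  read 0, top X: go to q, push XX → (q, ε, XXX#)
All input consumed; M is in state q.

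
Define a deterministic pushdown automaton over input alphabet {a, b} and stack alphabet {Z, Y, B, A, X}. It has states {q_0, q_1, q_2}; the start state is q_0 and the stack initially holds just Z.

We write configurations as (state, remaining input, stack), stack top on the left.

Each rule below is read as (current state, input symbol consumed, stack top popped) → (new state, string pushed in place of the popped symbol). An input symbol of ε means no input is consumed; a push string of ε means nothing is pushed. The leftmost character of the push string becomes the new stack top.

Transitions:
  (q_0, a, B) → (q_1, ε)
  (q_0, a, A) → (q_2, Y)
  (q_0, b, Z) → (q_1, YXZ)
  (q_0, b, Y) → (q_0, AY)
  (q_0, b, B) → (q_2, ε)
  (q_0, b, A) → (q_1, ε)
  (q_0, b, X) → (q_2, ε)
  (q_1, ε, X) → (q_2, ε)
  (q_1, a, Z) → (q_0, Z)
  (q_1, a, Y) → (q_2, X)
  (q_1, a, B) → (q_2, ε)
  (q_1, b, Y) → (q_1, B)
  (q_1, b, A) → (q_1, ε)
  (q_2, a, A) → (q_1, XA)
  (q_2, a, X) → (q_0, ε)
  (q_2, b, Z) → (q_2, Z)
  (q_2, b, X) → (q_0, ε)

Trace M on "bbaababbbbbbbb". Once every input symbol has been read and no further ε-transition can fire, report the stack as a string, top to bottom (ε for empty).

Z

(q_0, bbaababbbbbbbb, Z)
  read b, top Z: go to q_1, push YXZ → (q_1, baababbbbbbbb, YXZ)
  read b, top Y: go to q_1, push B → (q_1, aababbbbbbbb, BXZ)
  read a, top B: go to q_2, push ε → (q_2, ababbbbbbbb, XZ)
  read a, top X: go to q_0, push ε → (q_0, babbbbbbbb, Z)
  read b, top Z: go to q_1, push YXZ → (q_1, abbbbbbbb, YXZ)
  read a, top Y: go to q_2, push X → (q_2, bbbbbbbb, XXZ)
  read b, top X: go to q_0, push ε → (q_0, bbbbbbb, XZ)
  read b, top X: go to q_2, push ε → (q_2, bbbbbb, Z)
  read b, top Z: go to q_2, push Z → (q_2, bbbbb, Z)
  read b, top Z: go to q_2, push Z → (q_2, bbbb, Z)
  read b, top Z: go to q_2, push Z → (q_2, bbb, Z)
  read b, top Z: go to q_2, push Z → (q_2, bb, Z)
  read b, top Z: go to q_2, push Z → (q_2, b, Z)
  read b, top Z: go to q_2, push Z → (q_2, ε, Z)
All input consumed in state q_2 with stack Z.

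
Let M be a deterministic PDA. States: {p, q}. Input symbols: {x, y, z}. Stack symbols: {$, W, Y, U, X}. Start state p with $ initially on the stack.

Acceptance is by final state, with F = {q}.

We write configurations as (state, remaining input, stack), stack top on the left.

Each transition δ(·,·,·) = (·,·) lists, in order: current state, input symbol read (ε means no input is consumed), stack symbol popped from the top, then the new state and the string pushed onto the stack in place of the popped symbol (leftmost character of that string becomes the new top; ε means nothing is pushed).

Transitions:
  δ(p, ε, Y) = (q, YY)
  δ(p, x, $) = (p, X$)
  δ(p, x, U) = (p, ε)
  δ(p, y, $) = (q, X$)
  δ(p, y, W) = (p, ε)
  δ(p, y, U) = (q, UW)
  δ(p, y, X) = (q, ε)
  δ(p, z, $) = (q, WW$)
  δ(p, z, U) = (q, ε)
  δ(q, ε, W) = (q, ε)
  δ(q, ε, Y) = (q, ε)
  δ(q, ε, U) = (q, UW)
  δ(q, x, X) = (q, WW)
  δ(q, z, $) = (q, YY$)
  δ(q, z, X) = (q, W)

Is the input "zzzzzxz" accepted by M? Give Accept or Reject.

Reject

(p, zzzzzxz, $)
  read z, top $: go to q, push WW$ → (q, zzzzxz, WW$)
  ε-move, top W: go to q, push ε → (q, zzzzxz, W$)
  ε-move, top W: go to q, push ε → (q, zzzzxz, $)
  read z, top $: go to q, push YY$ → (q, zzzxz, YY$)
  ε-move, top Y: go to q, push ε → (q, zzzxz, Y$)
  ε-move, top Y: go to q, push ε → (q, zzzxz, $)
  read z, top $: go to q, push YY$ → (q, zzxz, YY$)
  ε-move, top Y: go to q, push ε → (q, zzxz, Y$)
  ε-move, top Y: go to q, push ε → (q, zzxz, $)
  read z, top $: go to q, push YY$ → (q, zxz, YY$)
  ε-move, top Y: go to q, push ε → (q, zxz, Y$)
  ε-move, top Y: go to q, push ε → (q, zxz, $)
  read z, top $: go to q, push YY$ → (q, xz, YY$)
  ε-move, top Y: go to q, push ε → (q, xz, Y$)
  ε-move, top Y: go to q, push ε → (q, xz, $)
No transition applies at (q, xz, $); input not fully consumed.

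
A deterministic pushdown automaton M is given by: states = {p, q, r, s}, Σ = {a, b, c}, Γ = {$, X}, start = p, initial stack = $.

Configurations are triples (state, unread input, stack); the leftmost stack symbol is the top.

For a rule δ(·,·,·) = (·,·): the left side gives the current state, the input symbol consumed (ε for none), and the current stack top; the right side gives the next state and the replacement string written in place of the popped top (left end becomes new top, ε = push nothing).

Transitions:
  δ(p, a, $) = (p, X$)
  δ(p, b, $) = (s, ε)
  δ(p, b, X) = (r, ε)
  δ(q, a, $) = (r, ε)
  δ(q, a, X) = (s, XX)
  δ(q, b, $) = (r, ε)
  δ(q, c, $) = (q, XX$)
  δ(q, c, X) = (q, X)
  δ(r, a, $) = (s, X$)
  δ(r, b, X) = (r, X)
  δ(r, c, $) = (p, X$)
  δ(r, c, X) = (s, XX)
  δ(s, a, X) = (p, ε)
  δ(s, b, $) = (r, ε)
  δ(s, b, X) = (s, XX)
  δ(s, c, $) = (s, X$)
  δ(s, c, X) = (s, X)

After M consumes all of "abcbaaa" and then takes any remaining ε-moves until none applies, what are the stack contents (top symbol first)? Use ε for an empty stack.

X$

(p, abcbaaa, $)
  read a, top $: go to p, push X$ → (p, bcbaaa, X$)
  read b, top X: go to r, push ε → (r, cbaaa, $)
  read c, top $: go to p, push X$ → (p, baaa, X$)
  read b, top X: go to r, push ε → (r, aaa, $)
  read a, top $: go to s, push X$ → (s, aa, X$)
  read a, top X: go to p, push ε → (p, a, $)
  read a, top $: go to p, push X$ → (p, ε, X$)
All input consumed in state p with stack X$.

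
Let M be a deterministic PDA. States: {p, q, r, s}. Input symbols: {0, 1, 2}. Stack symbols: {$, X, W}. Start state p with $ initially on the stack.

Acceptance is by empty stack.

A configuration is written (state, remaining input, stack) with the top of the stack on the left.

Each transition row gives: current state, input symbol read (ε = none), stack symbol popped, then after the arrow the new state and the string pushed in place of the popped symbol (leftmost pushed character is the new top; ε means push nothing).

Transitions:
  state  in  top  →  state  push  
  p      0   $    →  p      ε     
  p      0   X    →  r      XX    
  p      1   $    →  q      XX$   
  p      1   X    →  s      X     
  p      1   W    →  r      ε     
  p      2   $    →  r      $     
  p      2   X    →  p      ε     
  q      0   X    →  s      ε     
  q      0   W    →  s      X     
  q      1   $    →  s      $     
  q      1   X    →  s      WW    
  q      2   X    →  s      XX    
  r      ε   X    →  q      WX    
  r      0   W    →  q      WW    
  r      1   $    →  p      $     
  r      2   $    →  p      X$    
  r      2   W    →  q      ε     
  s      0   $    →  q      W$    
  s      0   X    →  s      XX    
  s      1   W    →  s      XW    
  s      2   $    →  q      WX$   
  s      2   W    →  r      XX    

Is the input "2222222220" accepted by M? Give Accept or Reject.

(p, 2222222220, $)
  read 2, top $: go to r, push $ → (r, 222222220, $)
  read 2, top $: go to p, push X$ → (p, 22222220, X$)
  read 2, top X: go to p, push ε → (p, 2222220, $)
  read 2, top $: go to r, push $ → (r, 222220, $)
  read 2, top $: go to p, push X$ → (p, 22220, X$)
  read 2, top X: go to p, push ε → (p, 2220, $)
  read 2, top $: go to r, push $ → (r, 220, $)
  read 2, top $: go to p, push X$ → (p, 20, X$)
  read 2, top X: go to p, push ε → (p, 0, $)
  read 0, top $: go to p, push ε → (p, ε, ε)
All input consumed and the stack is empty.

Accept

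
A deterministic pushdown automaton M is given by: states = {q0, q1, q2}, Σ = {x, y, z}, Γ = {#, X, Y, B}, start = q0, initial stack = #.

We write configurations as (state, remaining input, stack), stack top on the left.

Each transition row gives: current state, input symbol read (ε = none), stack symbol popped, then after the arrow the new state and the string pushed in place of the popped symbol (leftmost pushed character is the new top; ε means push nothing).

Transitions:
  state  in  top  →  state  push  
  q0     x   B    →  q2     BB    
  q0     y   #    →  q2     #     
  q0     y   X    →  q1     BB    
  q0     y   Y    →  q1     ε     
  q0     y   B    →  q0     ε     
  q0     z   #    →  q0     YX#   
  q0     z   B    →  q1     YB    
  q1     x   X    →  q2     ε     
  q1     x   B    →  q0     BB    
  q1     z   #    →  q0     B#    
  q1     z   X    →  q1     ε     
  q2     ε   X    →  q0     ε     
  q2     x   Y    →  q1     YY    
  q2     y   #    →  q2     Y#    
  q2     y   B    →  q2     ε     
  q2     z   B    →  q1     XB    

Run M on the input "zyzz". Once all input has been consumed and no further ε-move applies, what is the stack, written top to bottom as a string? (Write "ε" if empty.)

(q0, zyzz, #)
  read z, top #: go to q0, push YX# → (q0, yzz, YX#)
  read y, top Y: go to q1, push ε → (q1, zz, X#)
  read z, top X: go to q1, push ε → (q1, z, #)
  read z, top #: go to q0, push B# → (q0, ε, B#)
All input consumed in state q0 with stack B#.

B#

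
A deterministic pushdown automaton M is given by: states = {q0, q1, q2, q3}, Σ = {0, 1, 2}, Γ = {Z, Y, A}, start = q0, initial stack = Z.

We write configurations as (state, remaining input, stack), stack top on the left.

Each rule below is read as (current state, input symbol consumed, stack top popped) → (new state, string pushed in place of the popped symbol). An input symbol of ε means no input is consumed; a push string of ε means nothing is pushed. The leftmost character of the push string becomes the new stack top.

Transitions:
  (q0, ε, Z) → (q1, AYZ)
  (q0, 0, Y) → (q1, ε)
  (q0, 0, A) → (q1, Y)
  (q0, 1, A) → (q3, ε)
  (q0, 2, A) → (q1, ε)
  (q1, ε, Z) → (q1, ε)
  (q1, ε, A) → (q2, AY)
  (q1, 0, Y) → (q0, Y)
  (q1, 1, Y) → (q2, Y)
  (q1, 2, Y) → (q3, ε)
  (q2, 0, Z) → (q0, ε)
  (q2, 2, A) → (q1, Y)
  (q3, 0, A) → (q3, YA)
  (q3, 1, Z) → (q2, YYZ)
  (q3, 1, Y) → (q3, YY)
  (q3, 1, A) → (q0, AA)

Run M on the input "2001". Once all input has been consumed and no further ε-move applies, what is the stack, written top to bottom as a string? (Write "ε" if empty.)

YYZ

(q0, 2001, Z)
  ε-move, top Z: go to q1, push AYZ → (q1, 2001, AYZ)
  ε-move, top A: go to q2, push AY → (q2, 2001, AYYZ)
  read 2, top A: go to q1, push Y → (q1, 001, YYYZ)
  read 0, top Y: go to q0, push Y → (q0, 01, YYYZ)
  read 0, top Y: go to q1, push ε → (q1, 1, YYZ)
  read 1, top Y: go to q2, push Y → (q2, ε, YYZ)
All input consumed in state q2 with stack YYZ.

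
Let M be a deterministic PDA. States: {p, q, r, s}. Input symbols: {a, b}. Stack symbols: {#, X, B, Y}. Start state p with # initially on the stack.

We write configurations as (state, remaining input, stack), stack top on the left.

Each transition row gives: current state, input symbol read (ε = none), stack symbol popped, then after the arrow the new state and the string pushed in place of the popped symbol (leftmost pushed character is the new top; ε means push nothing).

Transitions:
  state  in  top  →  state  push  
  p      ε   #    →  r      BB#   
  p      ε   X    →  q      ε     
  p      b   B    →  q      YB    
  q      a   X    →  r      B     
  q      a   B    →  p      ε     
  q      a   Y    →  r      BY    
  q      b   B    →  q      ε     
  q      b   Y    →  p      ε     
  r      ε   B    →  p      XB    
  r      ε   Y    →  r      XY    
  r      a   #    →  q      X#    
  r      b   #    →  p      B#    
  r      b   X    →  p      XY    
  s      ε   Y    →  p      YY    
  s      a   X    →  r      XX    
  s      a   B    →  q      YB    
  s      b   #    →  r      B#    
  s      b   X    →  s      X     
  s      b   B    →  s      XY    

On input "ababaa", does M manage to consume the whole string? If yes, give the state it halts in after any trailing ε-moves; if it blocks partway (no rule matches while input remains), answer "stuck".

p

(p, ababaa, #) ⊢ (r, ababaa, BB#) ⊢ (p, ababaa, XBB#) ⊢ (q, ababaa, BB#) ⊢ (p, babaa, B#) ⊢ (q, abaa, YB#) ⊢ (r, baa, BYB#) ⊢ (p, baa, XBYB#) ⊢ (q, baa, BYB#) ⊢ (q, aa, YB#) ⊢ (r, a, BYB#) ⊢ (p, a, XBYB#) ⊢ (q, a, BYB#) ⊢ (p, ε, YB#)
All input consumed; M is in state p.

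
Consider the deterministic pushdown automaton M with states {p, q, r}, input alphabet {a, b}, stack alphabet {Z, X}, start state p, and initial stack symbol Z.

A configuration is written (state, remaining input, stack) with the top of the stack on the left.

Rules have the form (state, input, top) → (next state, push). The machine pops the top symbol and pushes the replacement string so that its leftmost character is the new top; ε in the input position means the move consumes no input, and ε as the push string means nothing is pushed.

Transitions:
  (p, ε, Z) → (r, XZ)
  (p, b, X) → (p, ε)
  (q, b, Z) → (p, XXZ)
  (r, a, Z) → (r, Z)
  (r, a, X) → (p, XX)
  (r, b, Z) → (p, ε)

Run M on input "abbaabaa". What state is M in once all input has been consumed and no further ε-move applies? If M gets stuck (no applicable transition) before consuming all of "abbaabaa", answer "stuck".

(p, abbaabaa, Z) ⊢ (r, abbaabaa, XZ) ⊢ (p, bbaabaa, XXZ) ⊢ (p, baabaa, XZ) ⊢ (p, aabaa, Z) ⊢ (r, aabaa, XZ) ⊢ (p, abaa, XXZ)
No transition for (p, a, top X); M blocks with input abaa remaining.

stuck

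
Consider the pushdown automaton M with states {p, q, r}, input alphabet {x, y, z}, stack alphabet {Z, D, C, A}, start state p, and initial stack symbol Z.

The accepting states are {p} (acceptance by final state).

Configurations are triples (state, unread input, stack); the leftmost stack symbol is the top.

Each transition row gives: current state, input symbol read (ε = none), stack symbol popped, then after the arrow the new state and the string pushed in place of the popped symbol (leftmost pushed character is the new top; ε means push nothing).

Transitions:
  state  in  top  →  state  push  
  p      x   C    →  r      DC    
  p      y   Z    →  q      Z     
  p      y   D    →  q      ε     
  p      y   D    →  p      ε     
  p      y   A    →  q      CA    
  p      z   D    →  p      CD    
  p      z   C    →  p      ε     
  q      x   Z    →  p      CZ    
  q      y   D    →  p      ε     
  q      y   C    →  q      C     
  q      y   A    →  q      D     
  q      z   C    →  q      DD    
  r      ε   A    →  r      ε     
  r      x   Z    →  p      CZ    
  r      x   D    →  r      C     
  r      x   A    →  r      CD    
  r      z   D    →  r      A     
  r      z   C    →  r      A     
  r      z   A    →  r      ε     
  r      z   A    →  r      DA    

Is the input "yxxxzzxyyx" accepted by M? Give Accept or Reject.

Reject

No computation consumes all input and reaches a final state.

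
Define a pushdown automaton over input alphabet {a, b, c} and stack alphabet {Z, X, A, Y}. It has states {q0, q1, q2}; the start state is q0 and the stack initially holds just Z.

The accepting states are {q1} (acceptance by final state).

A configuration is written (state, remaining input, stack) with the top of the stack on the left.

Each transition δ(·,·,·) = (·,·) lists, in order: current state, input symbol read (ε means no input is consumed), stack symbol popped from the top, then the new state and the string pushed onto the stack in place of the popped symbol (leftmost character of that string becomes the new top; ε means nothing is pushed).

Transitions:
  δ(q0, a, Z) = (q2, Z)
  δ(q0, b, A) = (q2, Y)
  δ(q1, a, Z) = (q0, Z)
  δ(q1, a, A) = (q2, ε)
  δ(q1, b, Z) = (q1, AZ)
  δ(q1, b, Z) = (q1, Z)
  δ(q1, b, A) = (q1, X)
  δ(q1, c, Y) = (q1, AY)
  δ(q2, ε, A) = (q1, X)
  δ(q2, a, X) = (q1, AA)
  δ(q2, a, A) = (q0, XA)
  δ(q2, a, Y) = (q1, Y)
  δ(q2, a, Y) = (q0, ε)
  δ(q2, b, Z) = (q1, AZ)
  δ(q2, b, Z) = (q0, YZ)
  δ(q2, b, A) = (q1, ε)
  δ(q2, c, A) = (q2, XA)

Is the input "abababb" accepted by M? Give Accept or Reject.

One accepting computation: (q0, abababb, Z) ⊢ (q2, bababb, Z) ⊢ (q1, ababb, AZ) ⊢ (q2, babb, Z) ⊢ (q1, abb, AZ) ⊢ (q2, bb, Z) ⊢ (q1, b, AZ) ⊢ (q1, ε, XZ)
All input consumed and state q1 ∈ F.

Accept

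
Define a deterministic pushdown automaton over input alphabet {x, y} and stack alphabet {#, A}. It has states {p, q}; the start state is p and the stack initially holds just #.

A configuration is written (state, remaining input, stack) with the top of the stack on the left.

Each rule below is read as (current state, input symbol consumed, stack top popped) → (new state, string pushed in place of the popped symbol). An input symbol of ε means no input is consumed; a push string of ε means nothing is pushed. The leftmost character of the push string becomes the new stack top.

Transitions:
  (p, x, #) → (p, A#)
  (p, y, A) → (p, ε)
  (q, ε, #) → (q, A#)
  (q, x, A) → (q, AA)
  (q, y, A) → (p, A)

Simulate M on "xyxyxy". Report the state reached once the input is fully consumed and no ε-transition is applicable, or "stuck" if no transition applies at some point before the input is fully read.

(p, xyxyxy, #) ⊢ (p, yxyxy, A#) ⊢ (p, xyxy, #) ⊢ (p, yxy, A#) ⊢ (p, xy, #) ⊢ (p, y, A#) ⊢ (p, ε, #)
All input consumed; M is in state p.

p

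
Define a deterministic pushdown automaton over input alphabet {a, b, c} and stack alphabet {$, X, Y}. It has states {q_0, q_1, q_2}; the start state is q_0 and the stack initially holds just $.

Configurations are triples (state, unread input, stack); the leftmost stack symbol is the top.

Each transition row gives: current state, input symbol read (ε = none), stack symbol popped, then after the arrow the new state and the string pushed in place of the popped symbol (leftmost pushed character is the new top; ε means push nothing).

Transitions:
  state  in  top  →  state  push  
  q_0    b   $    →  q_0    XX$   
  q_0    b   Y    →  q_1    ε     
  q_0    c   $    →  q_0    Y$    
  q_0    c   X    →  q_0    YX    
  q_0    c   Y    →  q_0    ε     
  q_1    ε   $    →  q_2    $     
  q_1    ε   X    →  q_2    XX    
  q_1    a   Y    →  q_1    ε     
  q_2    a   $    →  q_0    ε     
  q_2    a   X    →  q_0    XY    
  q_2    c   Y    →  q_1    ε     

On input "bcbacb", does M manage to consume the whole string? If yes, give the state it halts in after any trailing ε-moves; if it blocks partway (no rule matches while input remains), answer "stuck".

(q_0, bcbacb, $) ⊢ (q_0, cbacb, XX$) ⊢ (q_0, bacb, YXX$) ⊢ (q_1, acb, XX$) ⊢ (q_2, acb, XXX$) ⊢ (q_0, cb, XYXX$) ⊢ (q_0, b, YXYXX$) ⊢ (q_1, ε, XYXX$) ⊢ (q_2, ε, XXYXX$)
All input consumed; M is in state q_2.

q_2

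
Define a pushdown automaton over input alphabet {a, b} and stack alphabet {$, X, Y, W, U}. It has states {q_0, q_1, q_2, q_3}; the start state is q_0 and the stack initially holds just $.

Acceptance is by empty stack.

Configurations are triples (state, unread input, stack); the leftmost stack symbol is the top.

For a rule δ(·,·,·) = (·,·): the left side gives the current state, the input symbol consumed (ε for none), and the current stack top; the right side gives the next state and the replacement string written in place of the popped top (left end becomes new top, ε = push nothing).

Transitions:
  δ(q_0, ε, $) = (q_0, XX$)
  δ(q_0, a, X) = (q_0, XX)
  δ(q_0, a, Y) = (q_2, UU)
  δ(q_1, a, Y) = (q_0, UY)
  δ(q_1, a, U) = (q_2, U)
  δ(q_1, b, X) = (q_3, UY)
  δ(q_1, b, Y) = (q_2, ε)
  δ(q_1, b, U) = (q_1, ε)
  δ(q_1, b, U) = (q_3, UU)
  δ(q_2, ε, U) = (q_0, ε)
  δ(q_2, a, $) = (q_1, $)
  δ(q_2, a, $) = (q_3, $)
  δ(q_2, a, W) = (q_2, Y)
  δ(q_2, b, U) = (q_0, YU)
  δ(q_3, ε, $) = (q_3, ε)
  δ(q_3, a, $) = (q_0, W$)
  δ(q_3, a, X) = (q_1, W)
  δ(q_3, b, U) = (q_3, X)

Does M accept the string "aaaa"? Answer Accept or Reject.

No computation consumes all input and empties the stack.

Reject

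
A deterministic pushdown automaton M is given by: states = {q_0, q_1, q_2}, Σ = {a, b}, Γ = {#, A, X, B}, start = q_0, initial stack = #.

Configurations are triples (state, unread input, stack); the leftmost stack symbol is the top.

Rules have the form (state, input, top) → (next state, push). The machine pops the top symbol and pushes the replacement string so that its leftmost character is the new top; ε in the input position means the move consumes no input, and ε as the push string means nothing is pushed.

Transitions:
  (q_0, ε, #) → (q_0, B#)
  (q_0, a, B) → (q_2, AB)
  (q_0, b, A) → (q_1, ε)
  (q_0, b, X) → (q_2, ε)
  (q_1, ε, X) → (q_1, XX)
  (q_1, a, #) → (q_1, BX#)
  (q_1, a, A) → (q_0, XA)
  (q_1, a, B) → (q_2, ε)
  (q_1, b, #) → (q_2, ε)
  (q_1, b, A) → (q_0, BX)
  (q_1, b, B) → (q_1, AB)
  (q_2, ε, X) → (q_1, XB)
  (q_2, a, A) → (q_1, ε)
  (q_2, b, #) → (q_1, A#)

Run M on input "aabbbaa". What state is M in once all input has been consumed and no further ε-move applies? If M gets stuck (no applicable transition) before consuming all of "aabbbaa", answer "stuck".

(q_0, aabbbaa, #)
  ε-move, top #: go to q_0, push B# → (q_0, aabbbaa, B#)
  read a, top B: go to q_2, push AB → (q_2, abbbaa, AB#)
  read a, top A: go to q_1, push ε → (q_1, bbbaa, B#)
  read b, top B: go to q_1, push AB → (q_1, bbaa, AB#)
  read b, top A: go to q_0, push BX → (q_0, baa, BXB#)
No transition for (q_0, b, top B); M blocks with input baa remaining.

stuck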